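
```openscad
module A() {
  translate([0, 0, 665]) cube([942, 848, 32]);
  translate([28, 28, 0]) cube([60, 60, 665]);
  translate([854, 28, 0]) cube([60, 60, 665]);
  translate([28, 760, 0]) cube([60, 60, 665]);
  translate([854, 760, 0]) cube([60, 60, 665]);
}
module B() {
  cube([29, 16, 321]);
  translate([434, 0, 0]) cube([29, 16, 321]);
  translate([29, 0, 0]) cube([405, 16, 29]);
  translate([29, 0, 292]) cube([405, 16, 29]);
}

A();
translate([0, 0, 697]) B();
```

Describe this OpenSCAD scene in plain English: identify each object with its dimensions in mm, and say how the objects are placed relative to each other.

A is a rectangular dining table. The top is 942×848×32 mm with its upper surface at z = 697 mm. It stands on four 60×60 mm square legs, each inset 28 mm from the nearest pair of top edges, running from the floor to the underside of the top.

B is a picture frame with a 405×263 mm rectangular opening (x by z) and a uniform 29 mm border on every side. Frame depth is 16 mm along y. It is built from two vertical stiles running the full outside height and two horizontal rails spanning the gap between the stiles.

The picture frame is on top of the table.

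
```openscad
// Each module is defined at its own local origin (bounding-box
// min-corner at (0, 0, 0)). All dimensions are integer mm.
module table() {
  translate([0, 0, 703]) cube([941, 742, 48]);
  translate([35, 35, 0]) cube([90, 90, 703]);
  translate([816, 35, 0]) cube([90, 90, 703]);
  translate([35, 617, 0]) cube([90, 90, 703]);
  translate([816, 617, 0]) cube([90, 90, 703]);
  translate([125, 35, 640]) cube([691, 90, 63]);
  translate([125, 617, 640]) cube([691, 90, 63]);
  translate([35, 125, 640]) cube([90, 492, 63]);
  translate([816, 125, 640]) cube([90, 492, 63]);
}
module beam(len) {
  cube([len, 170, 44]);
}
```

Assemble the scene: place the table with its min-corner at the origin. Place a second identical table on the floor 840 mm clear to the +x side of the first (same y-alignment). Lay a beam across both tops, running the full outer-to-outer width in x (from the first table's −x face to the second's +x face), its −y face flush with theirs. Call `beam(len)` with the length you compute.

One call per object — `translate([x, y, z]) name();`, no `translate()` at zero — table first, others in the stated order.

table();
translate([1781, 0, 0]) table();
translate([0, 0, 751]) beam(2722);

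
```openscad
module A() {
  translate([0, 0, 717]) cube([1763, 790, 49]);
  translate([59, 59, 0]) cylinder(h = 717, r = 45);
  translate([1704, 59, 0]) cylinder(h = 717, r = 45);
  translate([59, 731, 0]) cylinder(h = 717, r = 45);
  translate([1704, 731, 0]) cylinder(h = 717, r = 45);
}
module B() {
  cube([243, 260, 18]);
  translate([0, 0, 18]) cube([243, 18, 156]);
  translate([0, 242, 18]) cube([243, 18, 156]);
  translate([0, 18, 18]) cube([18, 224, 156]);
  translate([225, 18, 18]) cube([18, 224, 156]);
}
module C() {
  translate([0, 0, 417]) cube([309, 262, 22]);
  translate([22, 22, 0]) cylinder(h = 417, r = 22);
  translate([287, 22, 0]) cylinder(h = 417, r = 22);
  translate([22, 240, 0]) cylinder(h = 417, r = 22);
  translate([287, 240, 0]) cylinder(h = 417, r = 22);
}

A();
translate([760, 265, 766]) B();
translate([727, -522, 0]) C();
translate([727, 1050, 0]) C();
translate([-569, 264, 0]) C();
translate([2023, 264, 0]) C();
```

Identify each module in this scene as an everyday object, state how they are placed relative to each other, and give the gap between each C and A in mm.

A is a table. B is an open box. C is a stool. The open box is on top of the table, centred. Four stools sit around the table at the −y, +y, −x, +x sides. The gap between each stool and the table is 260 mm.

Each stool's nearest face is 260 mm from the table's bounding box.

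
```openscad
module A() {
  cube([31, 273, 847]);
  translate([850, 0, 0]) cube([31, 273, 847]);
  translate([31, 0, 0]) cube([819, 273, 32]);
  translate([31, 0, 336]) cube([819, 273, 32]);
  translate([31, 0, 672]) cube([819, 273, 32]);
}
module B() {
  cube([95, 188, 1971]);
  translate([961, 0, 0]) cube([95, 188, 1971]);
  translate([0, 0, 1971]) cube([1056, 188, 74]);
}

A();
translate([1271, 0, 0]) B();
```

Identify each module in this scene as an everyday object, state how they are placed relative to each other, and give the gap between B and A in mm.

A is a bookshelf. B is a door frame. The door frame is on the floor beside the bookshelf on its +x side. The gap between the door frame and the bookshelf is 390 mm.

The door frame's nearest face is 390 mm from the bookshelf's +x face.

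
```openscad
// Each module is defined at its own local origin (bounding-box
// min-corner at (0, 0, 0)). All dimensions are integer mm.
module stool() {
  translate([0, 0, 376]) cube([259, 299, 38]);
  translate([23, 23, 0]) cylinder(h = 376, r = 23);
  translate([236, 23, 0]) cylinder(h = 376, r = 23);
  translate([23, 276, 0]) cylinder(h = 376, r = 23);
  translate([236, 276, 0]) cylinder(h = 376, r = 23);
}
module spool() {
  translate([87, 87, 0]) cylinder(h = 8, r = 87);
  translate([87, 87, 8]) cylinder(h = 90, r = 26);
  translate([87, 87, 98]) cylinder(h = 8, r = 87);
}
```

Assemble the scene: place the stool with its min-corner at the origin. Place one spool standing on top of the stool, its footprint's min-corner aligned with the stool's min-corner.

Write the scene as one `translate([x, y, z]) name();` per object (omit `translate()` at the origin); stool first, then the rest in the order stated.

stool();
translate([0, 0, 414]) spool();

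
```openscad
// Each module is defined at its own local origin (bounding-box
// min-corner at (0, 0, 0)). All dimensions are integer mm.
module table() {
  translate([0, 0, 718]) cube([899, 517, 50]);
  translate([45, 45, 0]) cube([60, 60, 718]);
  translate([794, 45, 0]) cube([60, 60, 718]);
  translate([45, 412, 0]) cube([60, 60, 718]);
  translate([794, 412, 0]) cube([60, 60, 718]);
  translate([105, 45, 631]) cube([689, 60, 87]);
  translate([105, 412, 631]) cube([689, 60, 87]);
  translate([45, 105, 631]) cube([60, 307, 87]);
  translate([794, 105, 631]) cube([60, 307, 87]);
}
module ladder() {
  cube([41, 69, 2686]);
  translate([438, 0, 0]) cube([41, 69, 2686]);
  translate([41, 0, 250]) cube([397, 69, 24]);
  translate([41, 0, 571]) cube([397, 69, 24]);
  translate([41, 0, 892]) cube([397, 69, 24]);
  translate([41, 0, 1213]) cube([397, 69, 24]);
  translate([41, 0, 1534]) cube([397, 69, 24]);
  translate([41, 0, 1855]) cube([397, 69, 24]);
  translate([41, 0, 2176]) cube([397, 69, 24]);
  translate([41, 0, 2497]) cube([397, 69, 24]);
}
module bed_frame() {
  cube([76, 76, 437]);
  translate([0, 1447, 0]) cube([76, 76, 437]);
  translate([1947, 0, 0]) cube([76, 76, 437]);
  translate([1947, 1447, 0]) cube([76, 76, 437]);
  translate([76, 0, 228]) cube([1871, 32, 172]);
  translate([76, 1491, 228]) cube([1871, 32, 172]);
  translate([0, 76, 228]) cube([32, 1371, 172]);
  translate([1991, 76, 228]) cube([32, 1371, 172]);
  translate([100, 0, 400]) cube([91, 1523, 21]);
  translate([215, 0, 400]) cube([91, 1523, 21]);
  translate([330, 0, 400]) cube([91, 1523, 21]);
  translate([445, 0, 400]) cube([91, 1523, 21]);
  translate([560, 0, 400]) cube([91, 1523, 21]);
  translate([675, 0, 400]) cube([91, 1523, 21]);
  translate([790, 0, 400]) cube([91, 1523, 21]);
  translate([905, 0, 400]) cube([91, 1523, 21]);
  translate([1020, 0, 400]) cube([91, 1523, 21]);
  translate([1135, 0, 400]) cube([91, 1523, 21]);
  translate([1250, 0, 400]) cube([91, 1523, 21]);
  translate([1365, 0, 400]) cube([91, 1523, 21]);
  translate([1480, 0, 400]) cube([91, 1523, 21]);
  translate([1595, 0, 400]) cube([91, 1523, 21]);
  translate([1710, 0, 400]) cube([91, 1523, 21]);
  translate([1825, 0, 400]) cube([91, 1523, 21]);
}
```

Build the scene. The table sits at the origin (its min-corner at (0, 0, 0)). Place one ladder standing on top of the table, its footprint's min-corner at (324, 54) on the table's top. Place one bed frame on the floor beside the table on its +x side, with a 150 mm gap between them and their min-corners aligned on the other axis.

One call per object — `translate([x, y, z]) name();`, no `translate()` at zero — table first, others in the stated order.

table();
translate([324, 54, 768]) ladder();
translate([1049, 0, 0]) bed_frame();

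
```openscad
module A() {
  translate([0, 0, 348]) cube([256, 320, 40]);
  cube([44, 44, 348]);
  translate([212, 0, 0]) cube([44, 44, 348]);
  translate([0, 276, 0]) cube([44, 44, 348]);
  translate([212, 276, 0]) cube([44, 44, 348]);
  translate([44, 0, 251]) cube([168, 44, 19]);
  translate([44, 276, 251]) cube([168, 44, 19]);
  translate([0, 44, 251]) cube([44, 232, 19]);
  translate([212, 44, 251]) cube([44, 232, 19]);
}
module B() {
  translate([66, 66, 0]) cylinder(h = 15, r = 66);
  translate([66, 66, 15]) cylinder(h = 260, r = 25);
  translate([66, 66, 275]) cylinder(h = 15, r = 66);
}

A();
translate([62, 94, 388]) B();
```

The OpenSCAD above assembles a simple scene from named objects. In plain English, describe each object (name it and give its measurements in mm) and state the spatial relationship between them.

A is a four-legged stool. The seat is 256×320 mm, 40 mm thick, top at z = 388 mm. It stands on four square legs, each 44×44 mm in cross-section, from z = 0 to the seat underside, each flush with a corner of the seat. Four stretchers, 44 mm wide and 19 mm tall, connect adjacent legs with their undersides at z = 251 mm, each running between the inner faces of the legs it joins and aligned with the legs' outer faces on the other axis.

B is a spool: two coaxial disc flanges of radius 66 mm and thickness 15 mm, joined by a core cylinder of radius 25 mm and height 260 mm. The lower flange rests on z = 0 and the three cylinders share a vertical axis.

The spool is on top of the stool, centred.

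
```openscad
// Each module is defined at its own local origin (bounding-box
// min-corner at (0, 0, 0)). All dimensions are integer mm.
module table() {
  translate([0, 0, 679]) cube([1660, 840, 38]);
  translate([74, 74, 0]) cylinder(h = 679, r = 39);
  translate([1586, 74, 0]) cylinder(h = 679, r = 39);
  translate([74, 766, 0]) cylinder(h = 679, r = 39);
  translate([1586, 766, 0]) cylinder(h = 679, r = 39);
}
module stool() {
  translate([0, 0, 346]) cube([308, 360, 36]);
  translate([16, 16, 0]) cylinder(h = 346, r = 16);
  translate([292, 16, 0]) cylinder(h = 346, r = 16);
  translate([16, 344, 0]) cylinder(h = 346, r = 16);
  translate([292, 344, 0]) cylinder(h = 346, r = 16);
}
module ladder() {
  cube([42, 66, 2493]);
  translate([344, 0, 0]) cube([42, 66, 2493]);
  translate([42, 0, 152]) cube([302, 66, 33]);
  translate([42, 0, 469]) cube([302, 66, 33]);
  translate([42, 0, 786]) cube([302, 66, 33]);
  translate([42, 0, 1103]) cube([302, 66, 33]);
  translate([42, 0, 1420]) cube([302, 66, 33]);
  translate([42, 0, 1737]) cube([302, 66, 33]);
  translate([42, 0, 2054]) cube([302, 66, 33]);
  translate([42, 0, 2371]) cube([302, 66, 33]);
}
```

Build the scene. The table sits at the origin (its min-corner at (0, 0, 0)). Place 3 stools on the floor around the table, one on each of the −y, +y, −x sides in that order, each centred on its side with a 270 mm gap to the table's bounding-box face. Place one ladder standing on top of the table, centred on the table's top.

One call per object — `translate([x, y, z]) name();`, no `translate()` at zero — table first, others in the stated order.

table();
translate([676, -630, 0]) stool();
translate([676, 1110, 0]) stool();
translate([-578, 240, 0]) stool();
translate([637, 387, 717]) ladder();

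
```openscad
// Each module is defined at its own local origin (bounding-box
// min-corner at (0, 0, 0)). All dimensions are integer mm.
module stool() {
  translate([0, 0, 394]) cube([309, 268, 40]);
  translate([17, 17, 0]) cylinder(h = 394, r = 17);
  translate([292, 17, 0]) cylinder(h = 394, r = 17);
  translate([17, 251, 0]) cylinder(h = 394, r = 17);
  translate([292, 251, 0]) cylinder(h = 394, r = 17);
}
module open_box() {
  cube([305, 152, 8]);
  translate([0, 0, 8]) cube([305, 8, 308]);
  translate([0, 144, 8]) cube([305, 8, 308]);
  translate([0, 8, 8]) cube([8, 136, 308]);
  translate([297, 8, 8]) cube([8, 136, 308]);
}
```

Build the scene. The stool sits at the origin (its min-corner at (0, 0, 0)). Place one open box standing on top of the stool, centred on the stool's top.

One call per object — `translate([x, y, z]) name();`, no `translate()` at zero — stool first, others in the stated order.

stool();
translate([2, 58, 434]) open_box();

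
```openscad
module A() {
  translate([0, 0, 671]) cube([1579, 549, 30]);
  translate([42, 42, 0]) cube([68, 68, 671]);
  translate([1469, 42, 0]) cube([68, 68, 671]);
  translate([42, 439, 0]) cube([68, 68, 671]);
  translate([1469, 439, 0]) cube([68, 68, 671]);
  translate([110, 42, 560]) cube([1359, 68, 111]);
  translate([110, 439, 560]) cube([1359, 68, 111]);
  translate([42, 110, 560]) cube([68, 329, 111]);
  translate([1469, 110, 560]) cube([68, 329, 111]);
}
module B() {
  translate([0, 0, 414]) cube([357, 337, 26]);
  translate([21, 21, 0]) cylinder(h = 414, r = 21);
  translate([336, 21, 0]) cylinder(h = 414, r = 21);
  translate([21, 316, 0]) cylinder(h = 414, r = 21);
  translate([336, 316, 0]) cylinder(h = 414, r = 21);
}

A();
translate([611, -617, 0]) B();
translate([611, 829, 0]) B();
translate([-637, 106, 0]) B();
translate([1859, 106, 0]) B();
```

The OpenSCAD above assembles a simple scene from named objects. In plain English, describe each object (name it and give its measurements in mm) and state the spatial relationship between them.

A is a table with a 1579×549 mm rectangular top, 30 mm thick, top surface at z = 701 mm, supported by four 68×68 mm square legs, each inset 42 mm from the nearest pair of top edges, running from the floor. Four apron rails, 68 mm thick and 111 mm tall, run between adjacent legs with their top edges flush with the underside of the top and their outer faces flush with the legs' outer faces.

B is a four-legged stool. The seat is a 357×337×26 mm slab whose top surface is at z = 440 mm; four round legs, each 42 mm in diameter, run from the floor (z = 0) to the underside of the seat, each leg's axis is inset half a diameter from the nearest pair of seat edges (so the leg's bounding box is flush with the corner).

Four stools sit around the table at the −y, +y, −x, +x sides.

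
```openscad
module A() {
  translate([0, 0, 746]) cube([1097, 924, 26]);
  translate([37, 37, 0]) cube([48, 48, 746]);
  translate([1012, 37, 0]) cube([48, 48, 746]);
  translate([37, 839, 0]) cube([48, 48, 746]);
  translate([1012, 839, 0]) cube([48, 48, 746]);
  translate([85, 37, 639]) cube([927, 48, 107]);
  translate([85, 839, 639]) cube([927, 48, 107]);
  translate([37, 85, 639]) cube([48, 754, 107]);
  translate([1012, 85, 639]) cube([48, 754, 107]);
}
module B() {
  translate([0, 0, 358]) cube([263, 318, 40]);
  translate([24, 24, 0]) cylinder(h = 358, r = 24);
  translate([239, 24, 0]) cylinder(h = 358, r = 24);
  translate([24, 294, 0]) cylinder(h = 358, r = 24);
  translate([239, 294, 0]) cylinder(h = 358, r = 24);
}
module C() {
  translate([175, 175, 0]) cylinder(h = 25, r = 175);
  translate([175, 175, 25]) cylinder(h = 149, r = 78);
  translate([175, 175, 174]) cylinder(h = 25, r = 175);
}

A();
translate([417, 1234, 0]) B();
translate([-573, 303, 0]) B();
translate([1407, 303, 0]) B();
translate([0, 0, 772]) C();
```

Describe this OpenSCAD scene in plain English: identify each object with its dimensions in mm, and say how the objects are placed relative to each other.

A is a table with a 1097×924 mm rectangular top, 26 mm thick, top surface at z = 772 mm, supported by four 48×48 mm square legs, each inset 37 mm from the nearest pair of top edges, running from the floor. Four apron rails, 48 mm thick and 107 mm tall, run between adjacent legs with their top edges flush with the underside of the top and their outer faces flush with the legs' outer faces.

B is a four-legged stool. The seat is a 263×318×40 mm slab whose top surface is at z = 398 mm; four round legs, each 48 mm in diameter, run from the floor (z = 0) to the underside of the seat, each leg's axis is inset half a diameter from the nearest pair of seat edges (so the leg's bounding box is flush with the corner).

C is a spool: two coaxial disc flanges of radius 175 mm and thickness 25 mm, joined by a core cylinder of radius 78 mm and height 149 mm. The lower flange rests on z = 0 and the three cylinders share a vertical axis.

Three stools sit around the table at the +y, −x, +x sides. The spool is on top of the table.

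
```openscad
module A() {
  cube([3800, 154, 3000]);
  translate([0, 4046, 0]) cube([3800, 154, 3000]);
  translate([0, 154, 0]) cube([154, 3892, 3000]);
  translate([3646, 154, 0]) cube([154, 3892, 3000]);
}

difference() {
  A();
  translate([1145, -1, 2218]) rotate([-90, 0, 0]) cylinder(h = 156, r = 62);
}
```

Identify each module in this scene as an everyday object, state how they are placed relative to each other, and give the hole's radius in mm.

The subtracted cylinder has r = 62 mm.

A is a house frame. The house frame has a circular hole through its front wall. The hole's radius is 62 mm.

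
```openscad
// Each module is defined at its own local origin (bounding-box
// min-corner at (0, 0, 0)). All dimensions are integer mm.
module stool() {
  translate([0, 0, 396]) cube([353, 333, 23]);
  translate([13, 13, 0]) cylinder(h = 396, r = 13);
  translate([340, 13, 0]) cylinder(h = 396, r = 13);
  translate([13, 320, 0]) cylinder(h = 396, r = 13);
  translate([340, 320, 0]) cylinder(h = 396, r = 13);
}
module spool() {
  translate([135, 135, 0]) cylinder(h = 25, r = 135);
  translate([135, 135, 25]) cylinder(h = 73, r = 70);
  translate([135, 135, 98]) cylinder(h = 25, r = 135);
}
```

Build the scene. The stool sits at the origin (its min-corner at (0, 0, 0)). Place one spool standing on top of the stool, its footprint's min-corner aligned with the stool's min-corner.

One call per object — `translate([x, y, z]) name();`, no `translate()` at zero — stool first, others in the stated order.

stool();
translate([0, 0, 419]) spool();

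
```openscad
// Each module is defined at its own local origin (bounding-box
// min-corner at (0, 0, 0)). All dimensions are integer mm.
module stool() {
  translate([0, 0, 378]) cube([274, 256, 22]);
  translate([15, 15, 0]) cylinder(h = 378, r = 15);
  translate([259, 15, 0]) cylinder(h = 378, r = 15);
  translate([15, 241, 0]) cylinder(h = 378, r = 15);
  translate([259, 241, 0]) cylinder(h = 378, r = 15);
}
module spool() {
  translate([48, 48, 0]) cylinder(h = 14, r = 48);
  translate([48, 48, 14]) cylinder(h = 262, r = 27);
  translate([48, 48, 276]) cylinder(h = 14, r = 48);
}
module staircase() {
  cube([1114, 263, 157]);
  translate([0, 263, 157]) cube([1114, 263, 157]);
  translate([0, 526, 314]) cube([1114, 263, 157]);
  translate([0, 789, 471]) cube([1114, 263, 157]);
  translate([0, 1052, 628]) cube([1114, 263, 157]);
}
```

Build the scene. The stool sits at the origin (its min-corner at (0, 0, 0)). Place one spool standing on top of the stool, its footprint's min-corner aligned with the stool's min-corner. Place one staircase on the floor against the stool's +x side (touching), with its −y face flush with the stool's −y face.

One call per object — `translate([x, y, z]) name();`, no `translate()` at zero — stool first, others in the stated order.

stool();
translate([0, 0, 400]) spool();
translate([274, 0, 0]) staircase();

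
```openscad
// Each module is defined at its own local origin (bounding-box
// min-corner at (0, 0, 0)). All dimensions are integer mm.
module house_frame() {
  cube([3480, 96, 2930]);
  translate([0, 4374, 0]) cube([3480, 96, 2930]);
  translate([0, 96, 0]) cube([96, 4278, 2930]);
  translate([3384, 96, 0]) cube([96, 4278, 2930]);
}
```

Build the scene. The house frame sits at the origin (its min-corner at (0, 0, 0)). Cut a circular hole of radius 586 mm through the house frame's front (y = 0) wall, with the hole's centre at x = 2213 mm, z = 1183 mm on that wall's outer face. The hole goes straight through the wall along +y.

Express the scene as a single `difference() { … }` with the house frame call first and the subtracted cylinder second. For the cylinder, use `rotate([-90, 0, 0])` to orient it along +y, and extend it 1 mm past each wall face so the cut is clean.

difference() {
  house_frame();
  translate([2213, -1, 1183]) rotate([-90, 0, 0]) cylinder(h = 98, r = 586);
}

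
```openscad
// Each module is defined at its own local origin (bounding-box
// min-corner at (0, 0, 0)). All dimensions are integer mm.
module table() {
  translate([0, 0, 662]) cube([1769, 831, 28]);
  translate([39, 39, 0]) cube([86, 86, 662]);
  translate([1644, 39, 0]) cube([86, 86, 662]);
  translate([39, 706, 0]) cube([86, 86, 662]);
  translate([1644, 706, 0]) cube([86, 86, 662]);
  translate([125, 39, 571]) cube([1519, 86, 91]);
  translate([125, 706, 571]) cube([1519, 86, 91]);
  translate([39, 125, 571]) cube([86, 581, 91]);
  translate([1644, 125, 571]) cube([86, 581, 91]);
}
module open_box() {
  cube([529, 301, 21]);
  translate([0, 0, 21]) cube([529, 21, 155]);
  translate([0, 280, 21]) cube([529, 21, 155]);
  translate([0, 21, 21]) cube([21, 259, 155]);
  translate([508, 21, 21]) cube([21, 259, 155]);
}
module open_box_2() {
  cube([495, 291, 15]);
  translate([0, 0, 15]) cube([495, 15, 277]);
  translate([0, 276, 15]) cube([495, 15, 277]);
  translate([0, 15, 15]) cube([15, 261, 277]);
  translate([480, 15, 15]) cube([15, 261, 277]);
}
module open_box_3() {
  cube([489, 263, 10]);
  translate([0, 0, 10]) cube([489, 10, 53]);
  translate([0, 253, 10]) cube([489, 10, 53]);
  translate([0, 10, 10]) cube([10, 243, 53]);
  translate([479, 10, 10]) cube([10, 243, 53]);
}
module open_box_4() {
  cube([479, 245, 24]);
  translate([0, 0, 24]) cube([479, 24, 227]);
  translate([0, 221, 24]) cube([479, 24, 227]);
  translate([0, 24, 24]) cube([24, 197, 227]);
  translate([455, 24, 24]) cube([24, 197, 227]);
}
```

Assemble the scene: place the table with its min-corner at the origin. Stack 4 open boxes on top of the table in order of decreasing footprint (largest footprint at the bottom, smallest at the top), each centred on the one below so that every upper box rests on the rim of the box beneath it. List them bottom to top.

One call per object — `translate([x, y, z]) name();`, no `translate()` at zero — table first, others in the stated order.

table();
translate([620, 265, 690]) open_box();
translate([637, 270, 866]) open_box_2();
translate([640, 284, 1158]) open_box_3();
translate([645, 293, 1221]) open_box_4();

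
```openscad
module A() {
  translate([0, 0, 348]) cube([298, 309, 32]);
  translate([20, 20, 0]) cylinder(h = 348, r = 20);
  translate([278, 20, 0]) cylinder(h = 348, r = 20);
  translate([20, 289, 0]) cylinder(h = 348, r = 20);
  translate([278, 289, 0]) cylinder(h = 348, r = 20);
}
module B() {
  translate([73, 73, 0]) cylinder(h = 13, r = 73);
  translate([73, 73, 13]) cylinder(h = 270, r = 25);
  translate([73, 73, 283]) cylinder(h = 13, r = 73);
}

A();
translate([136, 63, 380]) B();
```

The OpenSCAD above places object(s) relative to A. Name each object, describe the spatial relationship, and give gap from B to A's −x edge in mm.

The spool's min-x is at 136; the stool's min-x is 0; gap = 136 mm.

A is a stool. B is a spool. The spool is on top of the stool. The gap from the spool to the stool's −x edge is 136 mm.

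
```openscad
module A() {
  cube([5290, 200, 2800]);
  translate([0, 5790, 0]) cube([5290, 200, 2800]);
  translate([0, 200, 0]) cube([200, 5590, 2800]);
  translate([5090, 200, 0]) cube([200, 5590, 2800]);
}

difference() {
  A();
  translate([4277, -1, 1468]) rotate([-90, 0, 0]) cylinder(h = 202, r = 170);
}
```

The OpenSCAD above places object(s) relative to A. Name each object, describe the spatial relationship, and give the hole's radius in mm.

A is a house frame. The house frame has a circular hole through its front wall. The hole's radius is 170 mm.

The subtracted cylinder has r = 170 mm.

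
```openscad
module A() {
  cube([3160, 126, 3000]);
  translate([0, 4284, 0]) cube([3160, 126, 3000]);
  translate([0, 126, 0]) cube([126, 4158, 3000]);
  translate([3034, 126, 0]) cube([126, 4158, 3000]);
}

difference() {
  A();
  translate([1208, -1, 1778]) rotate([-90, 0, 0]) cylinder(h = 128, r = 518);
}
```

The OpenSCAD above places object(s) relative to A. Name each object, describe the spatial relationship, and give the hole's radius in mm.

The subtracted cylinder has r = 518 mm.

A is a house frame. The house frame has a circular hole through its front wall. The hole's radius is 518 mm.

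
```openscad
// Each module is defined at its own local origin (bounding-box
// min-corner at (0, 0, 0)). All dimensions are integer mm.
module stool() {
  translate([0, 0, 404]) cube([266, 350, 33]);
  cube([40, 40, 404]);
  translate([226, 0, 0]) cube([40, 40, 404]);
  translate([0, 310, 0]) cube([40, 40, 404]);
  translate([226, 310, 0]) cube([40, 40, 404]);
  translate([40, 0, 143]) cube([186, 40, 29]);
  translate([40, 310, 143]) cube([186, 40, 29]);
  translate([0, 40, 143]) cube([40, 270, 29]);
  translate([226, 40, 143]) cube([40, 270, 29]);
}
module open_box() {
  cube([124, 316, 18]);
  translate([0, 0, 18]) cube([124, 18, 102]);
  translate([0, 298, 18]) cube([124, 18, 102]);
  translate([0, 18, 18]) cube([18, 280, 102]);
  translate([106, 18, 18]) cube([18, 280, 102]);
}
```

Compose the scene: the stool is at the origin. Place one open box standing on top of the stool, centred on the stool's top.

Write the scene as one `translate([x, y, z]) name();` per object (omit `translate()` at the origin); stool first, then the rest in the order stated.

stool();
translate([71, 17, 437]) open_box();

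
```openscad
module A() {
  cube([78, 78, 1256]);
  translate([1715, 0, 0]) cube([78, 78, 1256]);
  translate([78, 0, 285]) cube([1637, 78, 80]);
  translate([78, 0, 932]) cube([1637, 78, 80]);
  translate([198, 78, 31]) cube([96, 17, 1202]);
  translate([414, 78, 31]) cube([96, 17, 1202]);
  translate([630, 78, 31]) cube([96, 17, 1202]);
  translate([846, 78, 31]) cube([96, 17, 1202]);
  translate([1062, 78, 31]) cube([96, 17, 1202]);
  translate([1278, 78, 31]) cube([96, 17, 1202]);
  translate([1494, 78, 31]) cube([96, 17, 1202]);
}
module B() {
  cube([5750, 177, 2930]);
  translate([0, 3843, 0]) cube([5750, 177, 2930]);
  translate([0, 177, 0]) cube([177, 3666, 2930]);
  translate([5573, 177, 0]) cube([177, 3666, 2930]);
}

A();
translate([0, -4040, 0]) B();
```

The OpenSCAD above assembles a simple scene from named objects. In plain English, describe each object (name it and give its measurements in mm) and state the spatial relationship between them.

A is a fence section. Two 78×78 mm posts, 1256 mm tall, stand on the floor with a clear span of 1637 mm between their inner faces. Two horizontal rails of 78×80 mm section span the gap between the posts with their undersides at z = 285 mm and z = 932 mm, flush with the posts' −y face. 7 pickets, each 96 mm wide, 17 mm thick and 1202 mm tall, are fixed to the +y face of the rails with their bottoms at z = 31 mm, evenly spaced across the span with equal gaps (rounded down to the nearest mm) at the −x end and between each pair — any rounding remainder accumulates at the +x end.

B is a box-shaped house frame (walls only): outside footprint 5750×4020 mm, wall height 2930 mm, wall thickness 177 mm. The two y-facing walls run the full x-width; the two x-facing walls fit between the inner faces of the y-facing walls.

The house frame is on the floor beside the fence section on its −y side.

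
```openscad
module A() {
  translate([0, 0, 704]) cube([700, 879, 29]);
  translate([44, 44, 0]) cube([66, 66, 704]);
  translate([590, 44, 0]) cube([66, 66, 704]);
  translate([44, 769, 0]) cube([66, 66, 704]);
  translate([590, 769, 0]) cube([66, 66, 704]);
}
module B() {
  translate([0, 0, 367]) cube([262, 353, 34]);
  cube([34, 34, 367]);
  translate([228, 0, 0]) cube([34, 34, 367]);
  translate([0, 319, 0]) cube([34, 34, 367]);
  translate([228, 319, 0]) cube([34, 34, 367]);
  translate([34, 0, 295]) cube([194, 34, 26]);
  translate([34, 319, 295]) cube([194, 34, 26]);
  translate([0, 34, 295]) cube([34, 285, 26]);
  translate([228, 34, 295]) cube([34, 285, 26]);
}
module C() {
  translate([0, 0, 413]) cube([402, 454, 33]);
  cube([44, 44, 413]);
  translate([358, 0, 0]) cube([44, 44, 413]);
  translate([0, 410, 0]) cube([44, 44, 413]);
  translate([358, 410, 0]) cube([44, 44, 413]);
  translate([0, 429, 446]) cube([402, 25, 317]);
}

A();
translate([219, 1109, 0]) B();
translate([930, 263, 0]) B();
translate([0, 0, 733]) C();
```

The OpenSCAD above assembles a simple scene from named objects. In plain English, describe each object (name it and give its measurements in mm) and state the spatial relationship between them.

A is a table: top 700 mm (x) × 879 mm (y), 29 mm thick, upper face at z = 733 mm, on four 66×66 mm square legs, each inset 44 mm from the nearest pair of top edges, running from z = 0 to the bottom of the top.

B is a four-legged stool. The seat is 262×353 mm, 34 mm thick, top at z = 401 mm. It stands on four square legs, each 34×34 mm in cross-section, from z = 0 to the seat underside, each flush with a corner of the seat. Four stretchers, 34 mm wide and 26 mm tall, connect adjacent legs with their undersides at z = 295 mm, each running between the inner faces of the legs it joins and aligned with the legs' outer faces on the other axis.

C is a chair. The seat is a 402×454×33 mm slab with its top at z = 446 mm, on four 44×44 mm corner legs (flush with the seat edges, standing on z = 0). A flat backrest 25 mm thick, 317 mm tall, spans the full seat width and rises from the seat top along its +y edge, rear face flush with the rear of the seat.

Two stools sit around the table at the +y, +x sides. The chair is on top of the table.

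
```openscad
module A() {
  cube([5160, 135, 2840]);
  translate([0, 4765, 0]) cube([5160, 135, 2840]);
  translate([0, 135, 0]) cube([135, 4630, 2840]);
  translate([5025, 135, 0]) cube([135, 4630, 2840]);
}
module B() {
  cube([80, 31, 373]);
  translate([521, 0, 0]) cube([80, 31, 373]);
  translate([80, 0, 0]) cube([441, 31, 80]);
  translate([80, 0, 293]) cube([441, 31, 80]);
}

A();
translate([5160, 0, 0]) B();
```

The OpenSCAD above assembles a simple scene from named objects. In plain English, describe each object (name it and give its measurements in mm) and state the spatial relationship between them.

A is the wall frame of a small rectangular building: four walls, each 2840 mm tall and 135 mm thick, enclosing a footprint 5160 mm (x) by 4900 mm (y) outside-to-outside, with no floor or roof. The front and back walls (the −y and +y sides) span the full width; the two side walls fit between them.

B is a rectangular picture frame lying in the x–z plane (depth along y). The opening is 441 mm wide (x) by 213 mm tall (z), surrounded by a border 80 mm wide on all four sides. The frame is 31 mm deep and is made of two full-height vertical stiles with two horizontal rails fitted between them.

The picture frame is against the house frame's +x side, with their −y faces flush.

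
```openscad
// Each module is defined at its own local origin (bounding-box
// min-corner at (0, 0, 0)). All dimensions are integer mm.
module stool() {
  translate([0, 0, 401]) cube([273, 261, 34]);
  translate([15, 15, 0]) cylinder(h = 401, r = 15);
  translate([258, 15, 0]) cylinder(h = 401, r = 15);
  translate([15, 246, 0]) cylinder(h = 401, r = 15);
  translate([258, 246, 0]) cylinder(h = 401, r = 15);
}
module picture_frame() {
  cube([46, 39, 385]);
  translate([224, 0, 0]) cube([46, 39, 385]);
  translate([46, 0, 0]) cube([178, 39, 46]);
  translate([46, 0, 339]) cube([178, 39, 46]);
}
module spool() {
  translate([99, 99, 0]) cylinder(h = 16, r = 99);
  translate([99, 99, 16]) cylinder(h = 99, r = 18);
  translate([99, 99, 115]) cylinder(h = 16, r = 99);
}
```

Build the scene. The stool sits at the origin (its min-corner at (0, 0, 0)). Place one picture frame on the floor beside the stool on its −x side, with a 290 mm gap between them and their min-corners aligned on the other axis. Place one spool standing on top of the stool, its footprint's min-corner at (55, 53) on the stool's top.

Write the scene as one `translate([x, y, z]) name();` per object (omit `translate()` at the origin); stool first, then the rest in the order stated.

stool();
translate([-560, 0, 0]) picture_frame();
translate([55, 53, 435]) spool();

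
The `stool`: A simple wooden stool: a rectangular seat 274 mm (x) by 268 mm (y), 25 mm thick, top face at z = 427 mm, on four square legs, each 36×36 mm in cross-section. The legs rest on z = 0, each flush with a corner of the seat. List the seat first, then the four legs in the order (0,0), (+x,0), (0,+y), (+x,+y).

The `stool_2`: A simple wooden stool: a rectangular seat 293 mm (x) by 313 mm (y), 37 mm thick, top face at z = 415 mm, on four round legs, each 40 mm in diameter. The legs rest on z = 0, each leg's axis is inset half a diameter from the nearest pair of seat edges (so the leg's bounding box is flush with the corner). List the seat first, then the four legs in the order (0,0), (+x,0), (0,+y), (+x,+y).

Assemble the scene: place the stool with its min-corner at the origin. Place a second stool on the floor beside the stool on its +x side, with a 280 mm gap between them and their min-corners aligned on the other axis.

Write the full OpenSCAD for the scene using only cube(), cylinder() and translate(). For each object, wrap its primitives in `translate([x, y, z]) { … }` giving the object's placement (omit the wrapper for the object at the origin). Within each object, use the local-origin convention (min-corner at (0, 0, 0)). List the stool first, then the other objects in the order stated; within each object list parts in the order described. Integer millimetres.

translate([0, 0, 402]) cube([274, 268, 25]);
cube([36, 36, 402]);
translate([238, 0, 0]) cube([36, 36, 402]);
translate([0, 232, 0]) cube([36, 36, 402]);
translate([238, 232, 0]) cube([36, 36, 402]);
translate([554, 0, 0]) {
  translate([0, 0, 378]) cube([293, 313, 37]);
  translate([20, 20, 0]) cylinder(h = 378, r = 20);
  translate([273, 20, 0]) cylinder(h = 378, r = 20);
  translate([20, 293, 0]) cylinder(h = 378, r = 20);
  translate([273, 293, 0]) cylinder(h = 378, r = 20);
}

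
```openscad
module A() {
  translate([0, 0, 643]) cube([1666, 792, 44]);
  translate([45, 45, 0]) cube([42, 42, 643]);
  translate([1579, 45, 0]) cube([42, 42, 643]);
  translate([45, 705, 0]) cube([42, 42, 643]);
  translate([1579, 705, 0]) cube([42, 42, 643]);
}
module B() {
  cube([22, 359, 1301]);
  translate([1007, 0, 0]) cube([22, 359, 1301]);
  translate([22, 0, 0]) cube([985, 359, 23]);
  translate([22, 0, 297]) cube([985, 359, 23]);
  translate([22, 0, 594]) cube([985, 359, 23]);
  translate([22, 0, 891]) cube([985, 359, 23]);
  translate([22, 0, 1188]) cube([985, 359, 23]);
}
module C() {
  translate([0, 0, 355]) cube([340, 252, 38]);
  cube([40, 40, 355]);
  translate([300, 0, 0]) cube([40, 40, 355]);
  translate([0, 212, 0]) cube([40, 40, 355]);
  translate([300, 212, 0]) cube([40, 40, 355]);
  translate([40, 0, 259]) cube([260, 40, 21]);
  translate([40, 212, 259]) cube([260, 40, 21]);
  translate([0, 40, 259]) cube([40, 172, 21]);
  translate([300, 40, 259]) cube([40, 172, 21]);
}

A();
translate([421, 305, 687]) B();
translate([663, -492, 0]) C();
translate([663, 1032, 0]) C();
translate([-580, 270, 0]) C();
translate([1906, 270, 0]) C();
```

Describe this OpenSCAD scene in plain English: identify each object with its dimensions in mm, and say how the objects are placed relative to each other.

A is a table: top 1666 mm (x) × 792 mm (y), 44 mm thick, upper face at z = 687 mm, on four 42×42 mm square legs, each inset 45 mm from the nearest pair of top edges, running from z = 0 to the bottom of the top.

B is a bookshelf 1029 mm wide overall, 359 mm deep and 1301 mm tall. The two sides are 22 mm thick vertical panels. 5 horizontal shelves of 23 mm thickness span between the inner faces of the sides; the lowest shelf sits on the floor and shelves are stacked with a clear vertical gap of 274 mm between each pair.

C is a simple wooden stool: a rectangular seat 340 mm (x) by 252 mm (y), 38 mm thick, top face at z = 393 mm, on four square legs, each 40×40 mm in cross-section. The legs rest on z = 0, each flush with a corner of the seat. Four stretchers, 40 mm wide and 21 mm tall, connect adjacent legs with their undersides at z = 259 mm, each running between the inner faces of the legs it joins and aligned with the legs' outer faces on the other axis.

The bookshelf is on top of the table. Four stools sit around the table at the −y, +y, −x, +x sides.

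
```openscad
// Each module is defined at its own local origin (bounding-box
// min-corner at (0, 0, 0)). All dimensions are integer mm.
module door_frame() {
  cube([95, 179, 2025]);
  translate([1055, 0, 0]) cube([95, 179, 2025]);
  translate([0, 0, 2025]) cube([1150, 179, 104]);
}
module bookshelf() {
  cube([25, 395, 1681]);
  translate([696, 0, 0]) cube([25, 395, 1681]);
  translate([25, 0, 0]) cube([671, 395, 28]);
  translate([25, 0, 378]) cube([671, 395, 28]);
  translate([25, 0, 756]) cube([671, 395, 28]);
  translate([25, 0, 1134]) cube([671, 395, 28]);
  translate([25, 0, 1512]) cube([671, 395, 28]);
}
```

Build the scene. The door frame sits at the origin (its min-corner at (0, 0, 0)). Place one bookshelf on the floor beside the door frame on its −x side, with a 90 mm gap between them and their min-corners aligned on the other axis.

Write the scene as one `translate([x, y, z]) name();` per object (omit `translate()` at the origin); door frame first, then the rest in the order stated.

door_frame();
translate([-811, 0, 0]) bookshelf();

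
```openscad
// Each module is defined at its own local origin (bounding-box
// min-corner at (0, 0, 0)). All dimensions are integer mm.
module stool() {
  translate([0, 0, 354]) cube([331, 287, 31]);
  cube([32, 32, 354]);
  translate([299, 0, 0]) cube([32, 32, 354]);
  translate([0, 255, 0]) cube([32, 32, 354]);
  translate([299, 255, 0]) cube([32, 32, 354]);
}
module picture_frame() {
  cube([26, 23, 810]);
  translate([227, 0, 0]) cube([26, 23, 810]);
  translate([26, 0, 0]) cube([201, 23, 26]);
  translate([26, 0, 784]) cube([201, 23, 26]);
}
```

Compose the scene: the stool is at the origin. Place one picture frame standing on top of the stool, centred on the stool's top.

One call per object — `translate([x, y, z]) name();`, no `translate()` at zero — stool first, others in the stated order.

stool();
translate([39, 132, 385]) picture_frame();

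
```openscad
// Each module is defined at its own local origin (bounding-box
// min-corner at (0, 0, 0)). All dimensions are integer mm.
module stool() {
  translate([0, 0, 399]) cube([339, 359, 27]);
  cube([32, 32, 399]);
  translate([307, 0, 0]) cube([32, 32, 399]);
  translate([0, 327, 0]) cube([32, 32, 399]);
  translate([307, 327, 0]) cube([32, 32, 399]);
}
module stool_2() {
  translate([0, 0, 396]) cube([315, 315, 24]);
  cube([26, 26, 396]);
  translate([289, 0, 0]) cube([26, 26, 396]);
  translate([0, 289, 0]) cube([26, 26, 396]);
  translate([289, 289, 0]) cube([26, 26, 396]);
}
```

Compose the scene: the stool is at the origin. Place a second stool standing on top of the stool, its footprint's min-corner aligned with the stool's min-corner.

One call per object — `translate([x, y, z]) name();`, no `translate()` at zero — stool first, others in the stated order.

stool();
translate([0, 0, 426]) stool_2();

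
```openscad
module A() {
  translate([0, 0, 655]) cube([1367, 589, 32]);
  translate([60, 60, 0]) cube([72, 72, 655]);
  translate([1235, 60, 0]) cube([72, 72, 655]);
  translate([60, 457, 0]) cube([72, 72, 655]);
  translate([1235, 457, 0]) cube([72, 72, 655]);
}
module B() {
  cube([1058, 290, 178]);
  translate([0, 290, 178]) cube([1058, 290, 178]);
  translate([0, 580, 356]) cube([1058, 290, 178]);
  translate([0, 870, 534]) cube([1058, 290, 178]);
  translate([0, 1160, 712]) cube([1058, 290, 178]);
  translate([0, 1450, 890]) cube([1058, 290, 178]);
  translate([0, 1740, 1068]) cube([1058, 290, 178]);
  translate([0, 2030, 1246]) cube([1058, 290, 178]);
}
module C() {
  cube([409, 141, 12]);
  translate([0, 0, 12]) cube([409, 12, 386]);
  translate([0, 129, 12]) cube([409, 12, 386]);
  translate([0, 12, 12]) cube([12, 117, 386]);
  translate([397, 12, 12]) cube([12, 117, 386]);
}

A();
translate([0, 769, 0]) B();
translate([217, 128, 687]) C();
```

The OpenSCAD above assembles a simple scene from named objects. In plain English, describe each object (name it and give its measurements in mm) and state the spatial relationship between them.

A is a rectangular dining table. The top is 1367×589×32 mm with its upper surface at z = 687 mm. It stands on four 72×72 mm square legs, each inset 60 mm from the nearest pair of top edges, running from the floor to the underside of the top.

B is a straight staircase of 8 solid steps. Each step is 1058 mm wide (x), 290 mm deep (y, the going) and 178 mm tall (the rise). The first step rests on the floor; each subsequent step sits one going further in +y and one rise higher in +z, directly behind and above the previous step with no overlap.

C is an open storage box with external size 409×141×398 mm and wall thickness 12 mm (the base is also 12 mm thick). The base covers the whole footprint; the four walls stand on the base, with the y-facing walls full-width and the x-facing walls fitting between their inner faces.

The staircase is on the floor beside the table on its +y side. The open box is on top of the table.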